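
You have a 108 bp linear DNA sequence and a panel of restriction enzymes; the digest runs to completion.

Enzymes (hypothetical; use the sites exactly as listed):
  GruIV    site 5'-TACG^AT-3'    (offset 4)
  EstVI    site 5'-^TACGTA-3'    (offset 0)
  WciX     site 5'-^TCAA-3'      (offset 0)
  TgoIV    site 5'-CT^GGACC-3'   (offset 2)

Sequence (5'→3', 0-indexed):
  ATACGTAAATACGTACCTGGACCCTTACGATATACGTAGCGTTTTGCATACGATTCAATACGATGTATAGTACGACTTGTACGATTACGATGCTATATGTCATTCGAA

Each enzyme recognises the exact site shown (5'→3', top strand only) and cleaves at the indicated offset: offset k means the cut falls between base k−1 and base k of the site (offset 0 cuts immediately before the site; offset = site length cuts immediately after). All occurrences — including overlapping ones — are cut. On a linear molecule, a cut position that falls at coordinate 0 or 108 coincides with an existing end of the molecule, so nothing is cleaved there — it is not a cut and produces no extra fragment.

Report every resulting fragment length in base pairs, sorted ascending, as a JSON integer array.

[1,2,3,6,8,8,9,11,19,20,21]

Scan for sites:
  GruIV TACGAT/4: at [25, 48, 58, 79, 85] ⇒ [29, 52, 62, 83, 89]
  EstVI TACGTA/0: at [1, 9, 32] ⇒ [1, 9, 32]
  WciX TCAA/0: at [54] ⇒ [54]
  TgoIV CTGGACC/2: at [16] ⇒ [18]

Pooled cuts: [1, 9, 18, 29, 32, 52, 54, 62, 83, 89]

Fragments:
  [0,1): 1 bp
  [1,9): 8 bp
  [9,18): 9 bp
  [18,29): 11 bp
  [29,32): 3 bp
  [32,52): 20 bp
  [52,54): 2 bp
  [54,62): 8 bp
  [62,83): 21 bp
  [83,89): 6 bp
  [89,108): 19 bp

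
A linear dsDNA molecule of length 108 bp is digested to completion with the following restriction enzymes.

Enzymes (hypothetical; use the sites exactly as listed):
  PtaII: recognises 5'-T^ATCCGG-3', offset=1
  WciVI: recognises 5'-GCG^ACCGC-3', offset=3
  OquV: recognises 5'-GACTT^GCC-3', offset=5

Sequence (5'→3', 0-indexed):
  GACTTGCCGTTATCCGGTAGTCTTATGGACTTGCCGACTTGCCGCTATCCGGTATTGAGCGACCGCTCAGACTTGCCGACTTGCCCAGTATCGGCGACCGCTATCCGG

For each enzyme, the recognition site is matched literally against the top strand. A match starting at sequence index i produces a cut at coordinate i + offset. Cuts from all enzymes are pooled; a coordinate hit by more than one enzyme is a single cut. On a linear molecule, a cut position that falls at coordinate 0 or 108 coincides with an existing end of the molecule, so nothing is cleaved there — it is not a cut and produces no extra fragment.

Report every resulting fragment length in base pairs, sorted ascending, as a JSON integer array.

Scan for sites:
  PtaII TATCCGG/1: at [10, 45, 101] ⇒ [11, 46, 102]
  WciVI GCGACCGC/3: at [58, 93] ⇒ [61, 96]
  OquV GACTTGCC/5: at [0, 27, 35, 69, 77] ⇒ [5, 32, 40, 74, 82]

All cut coordinates (distinct, sorted): [5, 11, 32, 40, 46, 61, 74, 82, 96, 102]

Fragment lengths:
  [0,5): 5 bp
  [5,11): 6 bp
  [11,32): 21 bp
  [32,40): 8 bp
  [40,46): 6 bp
  [46,61): 15 bp
  [61,74): 13 bp
  [74,82): 8 bp
  [82,96): 14 bp
  [96,102): 6 bp
  [102,108): 6 bp

[5,6,6,6,6,8,8,13,14,15,21]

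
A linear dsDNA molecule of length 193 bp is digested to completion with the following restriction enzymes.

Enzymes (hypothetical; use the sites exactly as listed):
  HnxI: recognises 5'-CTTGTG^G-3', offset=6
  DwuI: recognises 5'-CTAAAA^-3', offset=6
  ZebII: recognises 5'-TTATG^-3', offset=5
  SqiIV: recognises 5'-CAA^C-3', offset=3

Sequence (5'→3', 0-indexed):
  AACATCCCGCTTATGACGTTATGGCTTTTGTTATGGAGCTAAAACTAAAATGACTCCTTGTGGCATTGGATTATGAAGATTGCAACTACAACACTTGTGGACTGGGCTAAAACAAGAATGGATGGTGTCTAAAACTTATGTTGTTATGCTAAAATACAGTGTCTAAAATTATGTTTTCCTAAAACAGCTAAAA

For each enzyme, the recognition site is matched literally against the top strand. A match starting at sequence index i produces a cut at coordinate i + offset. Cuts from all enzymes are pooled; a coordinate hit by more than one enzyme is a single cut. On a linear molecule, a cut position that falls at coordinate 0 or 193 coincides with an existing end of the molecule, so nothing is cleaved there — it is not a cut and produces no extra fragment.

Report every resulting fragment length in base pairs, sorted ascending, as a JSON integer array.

[5,6,6,6,6,8,8,8,9,9,10,11,12,12,13,13,14,15,22]

Per-enzyme occurrences:
  HnxI (CTTGTGG, off=6): starts [56, 93] → cuts [62, 99]
  DwuI (CTAAAA, off=6): starts [38, 44, 106, 128, 148, 162, 178, 187] → cuts [44, 50, 112, 134, 154, 168, 184] (position 193 is a terminus of the linear molecule — no cut)
  ZebII (TTATG, off=5): starts [10, 18, 30, 70, 135, 143, 168] → cuts [15, 23, 35, 75, 140, 148, 173]
  SqiIV (CAAC, off=3): starts [82, 88] → cuts [85, 91]

Pooled cuts: [15, 23, 35, 44, 50, 62, 75, 85, 91, 99, 112, 134, 140, 148, 154, 168, 173, 184]

Fragments:
  [0,15): 15 bp
  [15,23): 8 bp
  [23,35): 12 bp
  [35,44): 9 bp
  [44,50): 6 bp
  [50,62): 12 bp
  [62,75): 13 bp
  [75,85): 10 bp
  [85,91): 6 bp
  [91,99): 8 bp
  [99,112): 13 bp
  [112,134): 22 bp
  [134,140): 6 bp
  [140,148): 8 bp
  [148,154): 6 bp
  [154,168): 14 bp
  [168,173): 5 bp
  [173,184): 11 bp
  [184,193): 9 bp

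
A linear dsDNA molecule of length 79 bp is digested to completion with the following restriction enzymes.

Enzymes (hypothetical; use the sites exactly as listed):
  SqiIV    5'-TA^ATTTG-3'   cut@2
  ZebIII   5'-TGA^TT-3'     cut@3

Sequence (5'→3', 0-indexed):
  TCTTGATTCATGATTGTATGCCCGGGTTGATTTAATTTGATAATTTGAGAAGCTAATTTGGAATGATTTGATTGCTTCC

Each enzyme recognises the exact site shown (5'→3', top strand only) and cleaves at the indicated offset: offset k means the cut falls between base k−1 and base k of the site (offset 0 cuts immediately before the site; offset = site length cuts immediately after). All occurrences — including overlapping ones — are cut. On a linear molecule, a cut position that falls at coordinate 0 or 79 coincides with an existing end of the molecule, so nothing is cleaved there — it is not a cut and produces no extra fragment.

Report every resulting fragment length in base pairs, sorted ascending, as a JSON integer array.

[4,5,6,7,8,8,11,13,17]

Scan for sites:
  SqiIV (TAATTTG, off=2): starts [32, 40, 53] → cuts [34, 42, 55]
  ZebIII (TGATT, off=3): starts [3, 10, 27, 63, 68] → cuts [6, 13, 30, 66, 71]

Pooled cuts: [6, 13, 30, 34, 42, 55, 66, 71]

Fragments:
  [0,6): 6 bp
  [6,13): 7 bp
  [13,30): 17 bp
  [30,34): 4 bp
  [34,42): 8 bp
  [42,55): 13 bp
  [55,66): 11 bp
  [66,71): 5 bp
  [71,79): 8 bp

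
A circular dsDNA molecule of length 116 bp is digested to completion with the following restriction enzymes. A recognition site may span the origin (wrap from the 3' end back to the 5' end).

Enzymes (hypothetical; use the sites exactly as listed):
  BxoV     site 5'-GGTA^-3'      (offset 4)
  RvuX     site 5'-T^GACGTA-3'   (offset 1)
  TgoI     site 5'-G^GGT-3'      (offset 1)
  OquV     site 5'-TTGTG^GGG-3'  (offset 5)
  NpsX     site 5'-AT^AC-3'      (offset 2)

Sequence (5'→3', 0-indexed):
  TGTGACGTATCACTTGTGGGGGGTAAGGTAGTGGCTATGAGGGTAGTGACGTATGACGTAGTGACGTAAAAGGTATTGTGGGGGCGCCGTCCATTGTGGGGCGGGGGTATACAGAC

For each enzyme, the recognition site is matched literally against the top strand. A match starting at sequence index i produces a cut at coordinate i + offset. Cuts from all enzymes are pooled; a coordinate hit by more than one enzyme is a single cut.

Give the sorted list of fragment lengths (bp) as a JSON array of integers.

[1,2,3,4,4,4,5,5,7,7,8,9,11,13,15,18]

Scan for sites:
  BxoV (GGTA, off=4): starts [21, 26, 41, 71, 105] → cuts [25, 30, 45, 75, 109]
  RvuX (TGACGTA, off=1): starts [2, 46, 53, 61] → cuts [3, 47, 54, 62]
  TgoI (GGGT, off=1): starts [20, 40, 104] → cuts [21, 41, 105]
  OquV (TTGTGGGG, off=5): starts [13, 75, 93] → cuts [18, 80, 98]
  NpsX (ATAC, off=2): starts [108] → cuts [110]

All cut coordinates (distinct, sorted): [3, 18, 21, 25, 30, 41, 45, 47, 54, 62, 75, 80, 98, 105, 109, 110]

Fragment lengths:
  3→18: 15 bp
  18→21: 3 bp
  21→25: 4 bp
  25→30: 5 bp
  30→41: 11 bp
  41→45: 4 bp
  45→47: 2 bp
  47→54: 7 bp
  54→62: 8 bp
  62→75: 13 bp
  75→80: 5 bp
  80→98: 18 bp
  98→105: 7 bp
  105→109: 4 bp
  109→110: 1 bp
  110→3 (wrap): 116-110+3 = 9 bp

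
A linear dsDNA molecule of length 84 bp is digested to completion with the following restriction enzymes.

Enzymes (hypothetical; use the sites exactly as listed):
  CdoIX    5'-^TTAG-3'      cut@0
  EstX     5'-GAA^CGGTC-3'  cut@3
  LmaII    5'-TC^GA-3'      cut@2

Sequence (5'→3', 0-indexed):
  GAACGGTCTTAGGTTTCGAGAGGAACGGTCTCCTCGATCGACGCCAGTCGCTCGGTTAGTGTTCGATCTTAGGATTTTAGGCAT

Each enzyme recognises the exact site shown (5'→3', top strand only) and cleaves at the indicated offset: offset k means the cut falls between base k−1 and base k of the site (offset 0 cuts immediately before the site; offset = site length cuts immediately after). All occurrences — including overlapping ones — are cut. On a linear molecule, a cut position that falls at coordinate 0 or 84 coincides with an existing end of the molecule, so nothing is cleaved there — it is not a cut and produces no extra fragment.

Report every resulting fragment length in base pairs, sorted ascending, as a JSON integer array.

Site scan:
  CdoIX (TTAG, off=0): starts [8, 55, 68, 76] → cuts [8, 55, 68, 76]
  EstX (GAACGGTC, off=3): starts [0, 22] → cuts [3, 25]
  LmaII (TCGA, off=2): starts [15, 33, 37, 62] → cuts [17, 35, 39, 64]

All cut coordinates (distinct, sorted): [3, 8, 17, 25, 35, 39, 55, 64, 68, 76]

Fragment lengths:
  [0,3): 3 bp
  [3,8): 5 bp
  [8,17): 9 bp
  [17,25): 8 bp
  [25,35): 10 bp
  [35,39): 4 bp
  [39,55): 16 bp
  [55,64): 9 bp
  [64,68): 4 bp
  [68,76): 8 bp
  [76,84): 8 bp

[3,4,4,5,8,8,8,9,9,10,16]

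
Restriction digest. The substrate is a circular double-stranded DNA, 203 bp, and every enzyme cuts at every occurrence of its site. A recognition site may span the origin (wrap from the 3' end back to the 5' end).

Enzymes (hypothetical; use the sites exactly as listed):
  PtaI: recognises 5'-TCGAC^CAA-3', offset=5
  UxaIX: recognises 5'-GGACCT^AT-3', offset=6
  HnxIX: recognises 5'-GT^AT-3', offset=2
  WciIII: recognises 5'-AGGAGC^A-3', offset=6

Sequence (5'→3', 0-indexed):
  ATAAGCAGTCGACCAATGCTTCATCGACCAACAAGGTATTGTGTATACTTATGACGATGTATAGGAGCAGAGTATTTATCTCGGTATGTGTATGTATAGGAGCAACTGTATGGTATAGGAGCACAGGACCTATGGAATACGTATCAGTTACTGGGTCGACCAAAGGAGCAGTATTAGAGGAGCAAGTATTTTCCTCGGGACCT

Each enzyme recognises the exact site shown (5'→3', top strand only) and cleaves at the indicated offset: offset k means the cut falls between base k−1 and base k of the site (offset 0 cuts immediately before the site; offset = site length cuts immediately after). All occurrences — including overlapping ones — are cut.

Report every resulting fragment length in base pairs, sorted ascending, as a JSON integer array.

Per-enzyme occurrences:
  PtaI TCGACCAA/5: at [8, 23, 155] ⇒ [13, 28, 160]
  UxaIX GGACCTAT/6: at [125, 197] ⇒ [0, 131]
  HnxIX GTAT/2: at [35, 42, 58, 71, 83, 89, 93, 107, 112, 140, 170, 185] ⇒ [37, 44, 60, 73, 85, 91, 95, 109, 114, 142, 172, 187]
  WciIII AGGAGCA/6: at [62, 97, 116, 163, 177] ⇒ [68, 103, 122, 169, 183]

Pooled cuts: [0, 13, 28, 37, 44, 60, 68, 73, 85, 91, 95, 103, 109, 114, 122, 131, 142, 160, 169, 172, 183, 187]

Fragment lengths:
  0→13: 13 bp
  13→28: 15 bp
  28→37: 9 bp
  37→44: 7 bp
  44→60: 16 bp
  60→68: 8 bp
  68→73: 5 bp
  73→85: 12 bp
  85→91: 6 bp
  91→95: 4 bp
  95→103: 8 bp
  103→109: 6 bp
  109→114: 5 bp
  114→122: 8 bp
  122→131: 9 bp
  131→142: 11 bp
  142→160: 18 bp
  160→169: 9 bp
  169→172: 3 bp
  172→183: 11 bp
  183→187: 4 bp
  187→0 (wrap): 203-187+0 = 16 bp

[3,4,4,5,5,6,6,7,8,8,8,9,9,9,11,11,12,13,15,16,16,18]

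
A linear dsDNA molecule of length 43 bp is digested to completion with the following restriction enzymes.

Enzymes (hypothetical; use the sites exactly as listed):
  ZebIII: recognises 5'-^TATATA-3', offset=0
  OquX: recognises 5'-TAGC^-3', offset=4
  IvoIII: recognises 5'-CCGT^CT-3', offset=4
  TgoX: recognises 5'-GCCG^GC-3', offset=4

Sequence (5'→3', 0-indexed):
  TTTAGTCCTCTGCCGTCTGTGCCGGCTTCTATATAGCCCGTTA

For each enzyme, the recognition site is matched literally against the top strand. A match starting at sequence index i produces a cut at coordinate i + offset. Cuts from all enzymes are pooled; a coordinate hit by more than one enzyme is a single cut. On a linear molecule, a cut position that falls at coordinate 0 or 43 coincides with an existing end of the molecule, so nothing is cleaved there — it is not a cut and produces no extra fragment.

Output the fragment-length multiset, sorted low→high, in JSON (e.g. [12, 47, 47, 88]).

[5,6,8,8,16]

Per-enzyme occurrences:
  ZebIII TATATA/0: at [29] ⇒ [29]
  OquX TAGC/4: at [33] ⇒ [37]
  IvoIII CCGTCT/4: at [12] ⇒ [16]
  TgoX GCCGGC/4: at [20] ⇒ [24]

Pooled cuts: [16, 24, 29, 37]

Fragments:
  [0,16): 16 bp
  [16,24): 8 bp
  [24,29): 5 bp
  [29,37): 8 bp
  [37,43): 6 bp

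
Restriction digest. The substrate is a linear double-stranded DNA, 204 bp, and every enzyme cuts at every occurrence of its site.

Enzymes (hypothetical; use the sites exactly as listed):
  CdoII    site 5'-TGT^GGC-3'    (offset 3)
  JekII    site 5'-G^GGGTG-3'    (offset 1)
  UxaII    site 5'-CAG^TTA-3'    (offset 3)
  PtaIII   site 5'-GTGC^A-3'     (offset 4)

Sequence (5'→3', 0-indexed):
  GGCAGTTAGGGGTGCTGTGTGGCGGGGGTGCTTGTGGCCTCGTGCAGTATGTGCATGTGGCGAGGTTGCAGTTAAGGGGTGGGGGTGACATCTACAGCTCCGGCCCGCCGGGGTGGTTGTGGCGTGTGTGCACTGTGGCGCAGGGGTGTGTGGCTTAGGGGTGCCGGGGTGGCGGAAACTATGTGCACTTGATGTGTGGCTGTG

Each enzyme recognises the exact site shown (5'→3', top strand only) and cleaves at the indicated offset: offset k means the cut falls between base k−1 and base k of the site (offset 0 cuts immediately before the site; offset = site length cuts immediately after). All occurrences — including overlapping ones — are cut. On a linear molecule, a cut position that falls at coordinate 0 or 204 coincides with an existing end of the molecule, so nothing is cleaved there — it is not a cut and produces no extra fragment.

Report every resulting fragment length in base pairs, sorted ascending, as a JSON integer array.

[4,4,5,5,5,5,6,7,7,7,8,8,9,10,10,10,11,11,11,13,20,28]

Site scan:
  CdoII TGTGGC/3: at [17, 32, 55, 117, 133, 148, 194] ⇒ [20, 35, 58, 120, 136, 151, 197]
  JekII GGGGTG/1: at [8, 24, 75, 81, 109, 142, 157, 165] ⇒ [9, 25, 76, 82, 110, 143, 158, 166]
  UxaII CAGTTA/3: at [2, 68] ⇒ [5, 71]
  PtaIII GTGCA/4: at [41, 50, 127, 182] ⇒ [45, 54, 131, 186]

Pooled cuts: [5, 9, 20, 25, 35, 45, 54, 58, 71, 76, 82, 110, 120, 131, 136, 143, 151, 158, 166, 186, 197]

Fragment lengths:
  [0,5): 5 bp
  [5,9): 4 bp
  [9,20): 11 bp
  [20,25): 5 bp
  [25,35): 10 bp
  [35,45): 10 bp
  [45,54): 9 bp
  [54,58): 4 bp
  [58,71): 13 bp
  [71,76): 5 bp
  [76,82): 6 bp
  [82,110): 28 bp
  [110,120): 10 bp
  [120,131): 11 bp
  [131,136): 5 bp
  [136,143): 7 bp
  [143,151): 8 bp
  [151,158): 7 bp
  [158,166): 8 bp
  [166,186): 20 bp
  [186,197): 11 bp
  [197,204): 7 bp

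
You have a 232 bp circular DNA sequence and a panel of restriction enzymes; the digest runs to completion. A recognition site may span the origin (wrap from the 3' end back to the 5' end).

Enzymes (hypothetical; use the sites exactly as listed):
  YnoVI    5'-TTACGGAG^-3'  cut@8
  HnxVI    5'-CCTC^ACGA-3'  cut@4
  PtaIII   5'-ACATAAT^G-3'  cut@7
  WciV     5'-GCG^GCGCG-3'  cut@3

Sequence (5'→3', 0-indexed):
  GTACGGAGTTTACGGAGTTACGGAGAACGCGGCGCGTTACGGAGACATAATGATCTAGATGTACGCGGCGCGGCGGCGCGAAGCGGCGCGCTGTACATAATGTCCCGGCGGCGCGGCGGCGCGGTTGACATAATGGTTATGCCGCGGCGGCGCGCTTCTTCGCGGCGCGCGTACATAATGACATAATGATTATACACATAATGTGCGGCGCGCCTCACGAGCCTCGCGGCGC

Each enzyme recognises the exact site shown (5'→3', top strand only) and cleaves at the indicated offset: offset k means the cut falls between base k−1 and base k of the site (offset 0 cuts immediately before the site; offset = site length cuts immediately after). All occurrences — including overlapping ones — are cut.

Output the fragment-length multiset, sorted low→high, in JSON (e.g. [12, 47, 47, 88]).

Site scan:
  YnoVI (TTACGGAG, off=8): starts [9, 17, 36] → cuts [17, 25, 44]
  HnxVI (CCTCACGA, off=4): starts [212] → cuts [216]
  PtaIII (ACATAATG, off=7): starts [44, 94, 127, 172, 180, 195] → cuts [51, 101, 134, 179, 187, 202]
  WciV (GCGGCGCG, off=3): starts [28, 64, 72, 82, 107, 115, 146, 161, 204, 225] → cuts [31, 67, 75, 85, 110, 118, 149, 164, 207, 228]

Pooled cuts: [17, 25, 31, 44, 51, 67, 75, 85, 101, 110, 118, 134, 149, 164, 179, 187, 202, 207, 216, 228]

Fragment lengths:
  17→25: 8 bp
  25→31: 6 bp
  31→44: 13 bp
  44→51: 7 bp
  51→67: 16 bp
  67→75: 8 bp
  75→85: 10 bp
  85→101: 16 bp
  101→110: 9 bp
  110→118: 8 bp
  118→134: 16 bp
  134→149: 15 bp
  149→164: 15 bp
  164→179: 15 bp
  179→187: 8 bp
  187→202: 15 bp
  202→207: 5 bp
  207→216: 9 bp
  216→228: 12 bp
  228→17 (wrap): 232-228+17 = 21 bp

[5,6,7,8,8,8,8,9,9,10,12,13,15,15,15,15,16,16,16,21]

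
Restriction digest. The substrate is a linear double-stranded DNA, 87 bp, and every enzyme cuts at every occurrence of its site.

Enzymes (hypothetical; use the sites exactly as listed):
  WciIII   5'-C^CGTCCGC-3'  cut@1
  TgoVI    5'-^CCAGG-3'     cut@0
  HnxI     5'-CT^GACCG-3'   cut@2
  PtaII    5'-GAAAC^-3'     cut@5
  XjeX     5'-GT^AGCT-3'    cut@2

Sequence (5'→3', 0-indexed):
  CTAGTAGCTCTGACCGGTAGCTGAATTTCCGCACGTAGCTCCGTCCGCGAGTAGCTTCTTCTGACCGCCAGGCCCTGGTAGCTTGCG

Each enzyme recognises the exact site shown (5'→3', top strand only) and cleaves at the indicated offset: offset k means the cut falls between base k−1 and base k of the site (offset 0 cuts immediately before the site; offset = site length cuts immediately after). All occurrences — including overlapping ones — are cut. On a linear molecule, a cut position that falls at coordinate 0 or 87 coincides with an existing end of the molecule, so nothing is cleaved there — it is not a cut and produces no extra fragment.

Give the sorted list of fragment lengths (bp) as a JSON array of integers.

Per-enzyme occurrences:
  WciIII CCGTCCGC/1: at [40] ⇒ [41]
  TgoVI CCAGG/0: at [67] ⇒ [67]
  HnxI CTGACCG/2: at [9, 60] ⇒ [11, 62]
  PtaII (GAAAC, off=5): no sites
  XjeX GTAGCT/2: at [3, 16, 34, 50, 77] ⇒ [5, 18, 36, 52, 79]

Pooled cuts: [5, 11, 18, 36, 41, 52, 62, 67, 79]

Fragments:
  [0,5): 5 bp
  [5,11): 6 bp
  [11,18): 7 bp
  [18,36): 18 bp
  [36,41): 5 bp
  [41,52): 11 bp
  [52,62): 10 bp
  [62,67): 5 bp
  [67,79): 12 bp
  [79,87): 8 bp

[5,5,5,6,7,8,10,11,12,18]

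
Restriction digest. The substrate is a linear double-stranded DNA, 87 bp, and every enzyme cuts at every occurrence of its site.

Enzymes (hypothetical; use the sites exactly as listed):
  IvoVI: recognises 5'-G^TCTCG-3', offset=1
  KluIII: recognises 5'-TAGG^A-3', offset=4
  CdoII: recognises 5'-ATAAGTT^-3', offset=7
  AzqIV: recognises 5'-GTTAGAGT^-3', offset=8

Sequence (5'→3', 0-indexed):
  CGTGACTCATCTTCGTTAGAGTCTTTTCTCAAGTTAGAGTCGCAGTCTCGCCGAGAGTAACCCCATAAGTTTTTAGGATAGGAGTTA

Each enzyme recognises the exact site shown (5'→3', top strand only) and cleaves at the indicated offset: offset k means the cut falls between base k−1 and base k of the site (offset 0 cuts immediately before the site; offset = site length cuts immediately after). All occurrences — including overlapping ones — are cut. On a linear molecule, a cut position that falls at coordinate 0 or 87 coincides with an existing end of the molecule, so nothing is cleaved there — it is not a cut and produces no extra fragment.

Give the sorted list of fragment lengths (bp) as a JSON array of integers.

[5,5,5,6,18,22,26]

Scan for sites:
  IvoVI (GTCTCG, off=1): starts [44] → cuts [45]
  KluIII (TAGGA, off=4): starts [73, 78] → cuts [77, 82]
  CdoII (ATAAGTT, off=7): starts [64] → cuts [71]
  AzqIV (GTTAGAGT, off=8): starts [14, 32] → cuts [22, 40]

Pooled cuts: [22, 40, 45, 71, 77, 82]

Fragment lengths:
  [0,22): 22 bp
  [22,40): 18 bp
  [40,45): 5 bp
  [45,71): 26 bp
  [71,77): 6 bp
  [77,82): 5 bp
  [82,87): 5 bp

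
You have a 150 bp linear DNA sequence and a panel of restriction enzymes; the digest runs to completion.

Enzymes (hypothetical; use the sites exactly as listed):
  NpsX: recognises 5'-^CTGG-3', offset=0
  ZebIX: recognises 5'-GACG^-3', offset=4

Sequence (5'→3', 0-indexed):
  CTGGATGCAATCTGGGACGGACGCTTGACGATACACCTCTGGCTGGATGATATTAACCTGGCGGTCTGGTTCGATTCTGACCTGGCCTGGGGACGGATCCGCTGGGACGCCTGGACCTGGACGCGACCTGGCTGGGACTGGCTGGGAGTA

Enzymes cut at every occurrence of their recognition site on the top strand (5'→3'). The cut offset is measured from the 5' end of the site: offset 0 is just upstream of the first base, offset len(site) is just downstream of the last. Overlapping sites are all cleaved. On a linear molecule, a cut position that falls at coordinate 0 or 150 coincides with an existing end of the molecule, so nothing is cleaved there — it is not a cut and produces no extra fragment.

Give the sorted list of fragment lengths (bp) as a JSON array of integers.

Site scan:
  NpsX (CTGG, off=0): starts [0, 11, 38, 42, 57, 65, 81, 86, 101, 110, 116, 127, 131, 137, 141] → cuts [11, 38, 42, 57, 65, 81, 86, 101, 110, 116, 127, 131, 137, 141] (position 0 is a terminus of the linear molecule — no cut)
  ZebIX (GACG, off=4): starts [15, 19, 26, 91, 105, 119] → cuts [19, 23, 30, 95, 109, 123]

All cut coordinates (distinct, sorted): [11, 19, 23, 30, 38, 42, 57, 65, 81, 86, 95, 101, 109, 110, 116, 123, 127, 131, 137, 141]

Fragment lengths:
  [0,11): 11 bp
  [11,19): 8 bp
  [19,23): 4 bp
  [23,30): 7 bp
  [30,38): 8 bp
  [38,42): 4 bp
  [42,57): 15 bp
  [57,65): 8 bp
  [65,81): 16 bp
  [81,86): 5 bp
  [86,95): 9 bp
  [95,101): 6 bp
  [101,109): 8 bp
  [109,110): 1 bp
  [110,116): 6 bp
  [116,123): 7 bp
  [123,127): 4 bp
  [127,131): 4 bp
  [131,137): 6 bp
  [137,141): 4 bp
  [141,150): 9 bp

[1,4,4,4,4,4,5,6,6,6,7,7,8,8,8,8,9,9,11,15,16]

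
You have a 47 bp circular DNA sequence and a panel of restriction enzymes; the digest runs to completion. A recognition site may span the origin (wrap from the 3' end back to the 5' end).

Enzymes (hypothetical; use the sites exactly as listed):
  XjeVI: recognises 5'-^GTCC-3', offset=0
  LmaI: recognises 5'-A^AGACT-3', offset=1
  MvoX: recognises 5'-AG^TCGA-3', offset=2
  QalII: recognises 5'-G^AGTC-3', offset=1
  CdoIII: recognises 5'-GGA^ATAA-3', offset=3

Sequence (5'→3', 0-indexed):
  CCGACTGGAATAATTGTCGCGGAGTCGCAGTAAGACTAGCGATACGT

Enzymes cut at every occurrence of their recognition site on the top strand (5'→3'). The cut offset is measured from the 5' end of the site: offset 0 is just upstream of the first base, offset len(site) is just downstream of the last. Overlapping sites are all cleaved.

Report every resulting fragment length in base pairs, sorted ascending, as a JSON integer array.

Scan for sites:
  XjeVI GTCC/0: at [45] ⇒ [45]
  LmaI AAGACT/1: at [31] ⇒ [32]
  MvoX (AGTCGA, off=2): no sites
  QalII GAGTC/1: at [21] ⇒ [22]
  CdoIII GGAATAA/3: at [6] ⇒ [9]

Pooled cuts: [9, 22, 32, 45]

Fragments:
  9→22: 13 bp
  22→32: 10 bp
  32→45: 13 bp
  45→9 (wrap): 47-45+9 = 11 bp

[10,11,13,13]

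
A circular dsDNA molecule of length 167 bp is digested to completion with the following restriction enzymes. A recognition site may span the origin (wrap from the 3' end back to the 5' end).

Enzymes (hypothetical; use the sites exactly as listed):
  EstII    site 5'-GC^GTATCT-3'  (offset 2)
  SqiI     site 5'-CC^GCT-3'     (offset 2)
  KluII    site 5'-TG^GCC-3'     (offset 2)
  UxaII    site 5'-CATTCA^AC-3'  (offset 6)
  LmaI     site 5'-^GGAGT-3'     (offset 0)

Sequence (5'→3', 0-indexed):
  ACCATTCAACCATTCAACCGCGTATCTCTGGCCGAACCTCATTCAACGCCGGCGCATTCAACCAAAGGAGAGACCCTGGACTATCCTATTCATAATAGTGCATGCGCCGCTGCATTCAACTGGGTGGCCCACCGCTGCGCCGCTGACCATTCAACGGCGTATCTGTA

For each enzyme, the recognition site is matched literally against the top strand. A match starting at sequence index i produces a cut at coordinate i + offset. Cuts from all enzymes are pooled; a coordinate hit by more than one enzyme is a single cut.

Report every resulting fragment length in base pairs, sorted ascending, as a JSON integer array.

[5,5,7,8,8,8,9,10,12,15,15,17,48]

Per-enzyme occurrences:
  EstII (GCGTATCT, off=2): starts [19, 156] → cuts [21, 158]
  SqiI (CCGCT, off=2): starts [106, 131, 139] → cuts [108, 133, 141]
  KluII (TGGCC, off=2): starts [28, 124] → cuts [30, 126]
  UxaII (CATTCAAC, off=6): starts [2, 10, 39, 54, 112, 147] → cuts [8, 16, 45, 60, 118, 153]
  LmaI (GGAGT, off=0): no sites

Pooled cuts: [8, 16, 21, 30, 45, 60, 108, 118, 126, 133, 141, 153, 158]

Fragment lengths:
  8→16: 8 bp
  16→21: 5 bp
  21→30: 9 bp
  30→45: 15 bp
  45→60: 15 bp
  60→108: 48 bp
  108→118: 10 bp
  118→126: 8 bp
  126→133: 7 bp
  133→141: 8 bp
  141→153: 12 bp
  153→158: 5 bp
  158→8 (wrap): 167-158+8 = 17 bp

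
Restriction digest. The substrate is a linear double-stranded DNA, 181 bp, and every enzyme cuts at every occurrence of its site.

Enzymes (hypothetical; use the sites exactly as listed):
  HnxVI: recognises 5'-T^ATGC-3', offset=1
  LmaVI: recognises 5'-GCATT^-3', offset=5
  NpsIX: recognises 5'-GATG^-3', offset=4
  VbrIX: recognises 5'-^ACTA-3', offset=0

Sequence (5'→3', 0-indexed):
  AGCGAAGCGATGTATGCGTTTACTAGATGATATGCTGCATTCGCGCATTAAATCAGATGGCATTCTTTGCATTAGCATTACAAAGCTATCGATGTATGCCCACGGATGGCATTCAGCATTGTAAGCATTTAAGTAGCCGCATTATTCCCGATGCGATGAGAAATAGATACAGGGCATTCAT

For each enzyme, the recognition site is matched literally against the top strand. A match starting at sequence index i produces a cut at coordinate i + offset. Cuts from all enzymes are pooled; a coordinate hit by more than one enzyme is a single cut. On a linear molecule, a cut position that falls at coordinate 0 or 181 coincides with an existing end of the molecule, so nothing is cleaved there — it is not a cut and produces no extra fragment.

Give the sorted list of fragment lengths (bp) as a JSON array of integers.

[1,1,2,3,5,5,5,6,7,8,8,8,9,9,10,10,10,12,13,14,15,20]

Site scan:
  HnxVI TATGC/1: at [12, 30, 94] ⇒ [13, 31, 95]
  LmaVI GCATT/5: at [36, 44, 59, 68, 74, 108, 115, 124, 138, 173] ⇒ [41, 49, 64, 73, 79, 113, 120, 129, 143, 178]
  NpsIX GATG/4: at [8, 25, 55, 90, 104, 149, 154] ⇒ [12, 29, 59, 94, 108, 153, 158]
  VbrIX ACTA/0: at [21] ⇒ [21]

Pooled cuts: [12, 13, 21, 29, 31, 41, 49, 59, 64, 73, 79, 94, 95, 108, 113, 120, 129, 143, 153, 158, 178]

Fragment lengths:
  [0,12): 12 bp
  [12,13): 1 bp
  [13,21): 8 bp
  [21,29): 8 bp
  [29,31): 2 bp
  [31,41): 10 bp
  [41,49): 8 bp
  [49,59): 10 bp
  [59,64): 5 bp
  [64,73): 9 bp
  [73,79): 6 bp
  [79,94): 15 bp
  [94,95): 1 bp
  [95,108): 13 bp
  [108,113): 5 bp
  [113,120): 7 bp
  [120,129): 9 bp
  [129,143): 14 bp
  [143,153): 10 bp
  [153,158): 5 bp
  [158,178): 20 bp
  [178,181): 3 bp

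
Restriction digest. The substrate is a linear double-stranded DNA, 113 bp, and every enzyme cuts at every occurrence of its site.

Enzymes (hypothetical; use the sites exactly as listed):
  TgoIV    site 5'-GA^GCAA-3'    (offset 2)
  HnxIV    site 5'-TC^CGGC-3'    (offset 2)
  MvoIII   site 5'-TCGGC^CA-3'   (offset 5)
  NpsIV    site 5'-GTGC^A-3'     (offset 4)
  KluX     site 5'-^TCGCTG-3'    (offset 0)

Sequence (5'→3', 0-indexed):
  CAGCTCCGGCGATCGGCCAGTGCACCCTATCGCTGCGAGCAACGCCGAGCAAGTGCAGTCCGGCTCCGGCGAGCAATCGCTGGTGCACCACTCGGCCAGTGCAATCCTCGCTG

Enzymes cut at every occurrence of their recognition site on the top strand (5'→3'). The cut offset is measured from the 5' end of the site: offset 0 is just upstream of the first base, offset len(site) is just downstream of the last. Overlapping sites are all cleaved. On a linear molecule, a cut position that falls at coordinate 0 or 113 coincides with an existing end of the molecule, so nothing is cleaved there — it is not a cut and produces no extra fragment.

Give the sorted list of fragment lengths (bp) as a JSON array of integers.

Per-enzyme occurrences:
  TgoIV (GAGCAA, off=2): starts [36, 46, 70] → cuts [38, 48, 72]
  HnxIV (TCCGGC, off=2): starts [4, 58, 64] → cuts [6, 60, 66]
  MvoIII (TCGGCCA, off=5): starts [12, 91] → cuts [17, 96]
  NpsIV (GTGCA, off=4): starts [19, 52, 82, 98] → cuts [23, 56, 86, 102]
  KluX (TCGCTG, off=0): starts [29, 76, 107] → cuts [29, 76, 107]

All cut coordinates (distinct, sorted): [6, 17, 23, 29, 38, 48, 56, 60, 66, 72, 76, 86, 96, 102, 107]

Fragment lengths:
  [0,6): 6 bp
  [6,17): 11 bp
  [17,23): 6 bp
  [23,29): 6 bp
  [29,38): 9 bp
  [38,48): 10 bp
  [48,56): 8 bp
  [56,60): 4 bp
  [60,66): 6 bp
  [66,72): 6 bp
  [72,76): 4 bp
  [76,86): 10 bp
  [86,96): 10 bp
  [96,102): 6 bp
  [102,107): 5 bp
  [107,113): 6 bp

[4,4,5,6,6,6,6,6,6,6,8,9,10,10,10,11]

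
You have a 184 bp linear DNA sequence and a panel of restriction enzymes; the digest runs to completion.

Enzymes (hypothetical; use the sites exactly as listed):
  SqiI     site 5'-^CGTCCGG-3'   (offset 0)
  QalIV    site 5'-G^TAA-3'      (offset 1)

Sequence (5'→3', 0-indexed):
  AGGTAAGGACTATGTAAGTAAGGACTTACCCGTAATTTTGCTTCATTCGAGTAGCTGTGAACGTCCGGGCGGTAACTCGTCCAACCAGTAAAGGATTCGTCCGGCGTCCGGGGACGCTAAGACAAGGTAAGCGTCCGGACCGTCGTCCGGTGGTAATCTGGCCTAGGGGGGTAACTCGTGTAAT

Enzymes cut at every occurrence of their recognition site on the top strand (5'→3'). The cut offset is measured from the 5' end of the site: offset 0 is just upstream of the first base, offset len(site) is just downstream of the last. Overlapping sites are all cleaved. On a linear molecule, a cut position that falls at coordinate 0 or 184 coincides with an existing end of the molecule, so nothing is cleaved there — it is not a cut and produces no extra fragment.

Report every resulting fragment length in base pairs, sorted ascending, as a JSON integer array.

[3,4,4,4,7,9,9,10,11,11,12,14,16,18,23,29]

Per-enzyme occurrences:
  SqiI (CGTCCGG, off=0): starts [61, 97, 104, 131, 143] → cuts [61, 97, 104, 131, 143]
  QalIV (GTAA, off=1): starts [2, 13, 17, 31, 71, 87, 126, 152, 170, 179] → cuts [3, 14, 18, 32, 72, 88, 127, 153, 171, 180]

All cut coordinates (distinct, sorted): [3, 14, 18, 32, 61, 72, 88, 97, 104, 127, 131, 143, 153, 171, 180]

Fragment lengths:
  [0,3): 3 bp
  [3,14): 11 bp
  [14,18): 4 bp
  [18,32): 14 bp
  [32,61): 29 bp
  [61,72): 11 bp
  [72,88): 16 bp
  [88,97): 9 bp
  [97,104): 7 bp
  [104,127): 23 bp
  [127,131): 4 bp
  [131,143): 12 bp
  [143,153): 10 bp
  [153,171): 18 bp
  [171,180): 9 bp
  [180,184): 4 bp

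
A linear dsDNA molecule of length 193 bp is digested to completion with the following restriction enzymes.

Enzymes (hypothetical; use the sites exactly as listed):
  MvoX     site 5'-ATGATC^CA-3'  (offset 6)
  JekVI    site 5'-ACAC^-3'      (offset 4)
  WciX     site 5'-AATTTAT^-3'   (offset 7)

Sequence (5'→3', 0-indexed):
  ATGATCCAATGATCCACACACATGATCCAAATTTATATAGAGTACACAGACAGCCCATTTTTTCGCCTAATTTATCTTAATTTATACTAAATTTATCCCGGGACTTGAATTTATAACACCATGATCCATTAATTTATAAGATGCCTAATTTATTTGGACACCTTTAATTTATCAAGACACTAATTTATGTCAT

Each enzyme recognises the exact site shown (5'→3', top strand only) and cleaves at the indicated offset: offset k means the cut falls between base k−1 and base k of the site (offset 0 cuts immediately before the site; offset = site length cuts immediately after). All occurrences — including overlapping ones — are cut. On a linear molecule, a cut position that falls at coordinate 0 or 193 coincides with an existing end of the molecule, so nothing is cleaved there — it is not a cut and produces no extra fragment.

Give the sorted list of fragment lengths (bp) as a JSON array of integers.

[2,5,5,5,6,6,7,8,8,8,8,9,10,11,11,11,11,16,18,28]

Scan for sites:
  MvoX (ATGATCCA, off=6): starts [0, 8, 21, 120] → cuts [6, 14, 27, 126]
  JekVI (ACAC, off=4): starts [15, 17, 43, 115, 157, 176] → cuts [19, 21, 47, 119, 161, 180]
  WciX (AATTTAT, off=7): starts [29, 68, 78, 89, 107, 130, 146, 165, 181] → cuts [36, 75, 85, 96, 114, 137, 153, 172, 188]

All cut coordinates (distinct, sorted): [6, 14, 19, 21, 27, 36, 47, 75, 85, 96, 114, 119, 126, 137, 153, 161, 172, 180, 188]

Fragment lengths:
  [0,6): 6 bp
  [6,14): 8 bp
  [14,19): 5 bp
  [19,21): 2 bp
  [21,27): 6 bp
  [27,36): 9 bp
  [36,47): 11 bp
  [47,75): 28 bp
  [75,85): 10 bp
  [85,96): 11 bp
  [96,114): 18 bp
  [114,119): 5 bp
  [119,126): 7 bp
  [126,137): 11 bp
  [137,153): 16 bp
  [153,161): 8 bp
  [161,172): 11 bp
  [172,180): 8 bp
  [180,188): 8 bp
  [188,193): 5 bp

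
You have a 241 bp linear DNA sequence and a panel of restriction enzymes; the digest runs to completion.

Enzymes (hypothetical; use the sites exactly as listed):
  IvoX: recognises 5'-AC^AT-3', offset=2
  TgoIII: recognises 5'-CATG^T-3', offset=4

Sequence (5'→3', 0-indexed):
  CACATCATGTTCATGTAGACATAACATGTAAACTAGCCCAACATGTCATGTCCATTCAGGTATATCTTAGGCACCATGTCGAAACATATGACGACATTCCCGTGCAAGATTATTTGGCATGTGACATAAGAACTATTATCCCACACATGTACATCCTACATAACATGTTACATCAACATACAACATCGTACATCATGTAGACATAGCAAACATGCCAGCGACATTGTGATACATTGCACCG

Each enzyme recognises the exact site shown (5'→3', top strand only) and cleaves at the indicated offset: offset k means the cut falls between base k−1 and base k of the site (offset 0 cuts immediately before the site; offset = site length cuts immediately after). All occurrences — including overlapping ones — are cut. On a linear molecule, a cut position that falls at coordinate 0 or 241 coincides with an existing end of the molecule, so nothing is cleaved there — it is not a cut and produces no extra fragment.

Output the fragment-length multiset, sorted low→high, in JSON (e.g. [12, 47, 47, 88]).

[3,3,3,3,3,3,4,4,5,5,5,5,5,6,6,6,6,7,7,7,7,9,9,10,10,11,14,21,26,28]

Scan for sites:
  IvoX ACAT/2: at [1, 18, 23, 40, 83, 93, 123, 144, 150, 157, 162, 169, 175, 182, 189, 200, 209, 220, 230] ⇒ [3, 20, 25, 42, 85, 95, 125, 146, 152, 159, 164, 171, 177, 184, 191, 202, 211, 222, 232]
  TgoIII CATGT/4: at [5, 11, 24, 41, 46, 74, 117, 145, 163, 193] ⇒ [9, 15, 28, 45, 50, 78, 121, 149, 167, 197]

All cut coordinates (distinct, sorted): [3, 9, 15, 20, 25, 28, 42, 45, 50, 78, 85, 95, 121, 125, 146, 149, 152, 159, 164, 167, 171, 177, 184, 191, 197, 202, 211, 222, 232]

Fragment lengths:
  [0,3): 3 bp
  [3,9): 6 bp
  [9,15): 6 bp
  [15,20): 5 bp
  [20,25): 5 bp
  [25,28): 3 bp
  [28,42): 14 bp
  [42,45): 3 bp
  [45,50): 5 bp
  [50,78): 28 bp
  [78,85): 7 bp
  [85,95): 10 bp
  [95,121): 26 bp
  [121,125): 4 bp
  [125,146): 21 bp
  [146,149): 3 bp
  [149,152): 3 bp
  [152,159): 7 bp
  [159,164): 5 bp
  [164,167): 3 bp
  [167,171): 4 bp
  [171,177): 6 bp
  [177,184): 7 bp
  [184,191): 7 bp
  [191,197): 6 bp
  [197,202): 5 bp
  [202,211): 9 bp
  [211,222): 11 bp
  [222,232): 10 bp
  [232,241): 9 bp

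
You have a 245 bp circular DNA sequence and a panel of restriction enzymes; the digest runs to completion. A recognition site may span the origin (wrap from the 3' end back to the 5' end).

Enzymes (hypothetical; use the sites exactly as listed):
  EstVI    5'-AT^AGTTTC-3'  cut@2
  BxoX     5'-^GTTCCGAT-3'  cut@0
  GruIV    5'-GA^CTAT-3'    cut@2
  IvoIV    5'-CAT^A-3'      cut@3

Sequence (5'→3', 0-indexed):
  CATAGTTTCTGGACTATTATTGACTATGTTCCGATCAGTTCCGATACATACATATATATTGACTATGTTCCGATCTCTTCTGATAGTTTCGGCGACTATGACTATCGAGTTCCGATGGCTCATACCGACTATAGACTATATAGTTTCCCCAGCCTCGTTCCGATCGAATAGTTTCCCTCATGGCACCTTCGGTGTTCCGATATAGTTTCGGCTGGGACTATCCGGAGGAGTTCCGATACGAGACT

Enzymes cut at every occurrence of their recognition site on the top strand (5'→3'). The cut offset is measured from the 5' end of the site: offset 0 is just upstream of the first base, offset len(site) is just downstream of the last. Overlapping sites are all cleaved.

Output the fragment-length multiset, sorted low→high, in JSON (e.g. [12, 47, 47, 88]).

Site scan:
  EstVI ATAGTTTC/2: at [1, 82, 139, 167, 201] ⇒ [3, 84, 141, 169, 203]
  BxoX GTTCCGAT/0: at [27, 37, 66, 108, 156, 193, 229] ⇒ [27, 37, 66, 108, 156, 193, 229]
  GruIV GACTAT/2: at [11, 21, 60, 93, 99, 126, 133, 215] ⇒ [13, 23, 62, 95, 101, 128, 135, 217]
  IvoIV CATA/3: at [0, 46, 50, 120] ⇒ [3, 49, 53, 123]

Pooled cuts: [3, 13, 23, 27, 37, 49, 53, 62, 66, 84, 95, 101, 108, 123, 128, 135, 141, 156, 169, 193, 203, 217, 229]

Fragments:
  3→13: 10 bp
  13→23: 10 bp
  23→27: 4 bp
  27→37: 10 bp
  37→49: 12 bp
  49→53: 4 bp
  53→62: 9 bp
  62→66: 4 bp
  66→84: 18 bp
  84→95: 11 bp
  95→101: 6 bp
  101→108: 7 bp
  108→123: 15 bp
  123→128: 5 bp
  128→135: 7 bp
  135→141: 6 bp
  141→156: 15 bp
  156→169: 13 bp
  169→193: 24 bp
  193→203: 10 bp
  203→217: 14 bp
  217→229: 12 bp
  229→3 (wrap): 245-229+3 = 19 bp

[4,4,4,5,6,6,7,7,9,10,10,10,10,11,12,12,13,14,15,15,18,19,24]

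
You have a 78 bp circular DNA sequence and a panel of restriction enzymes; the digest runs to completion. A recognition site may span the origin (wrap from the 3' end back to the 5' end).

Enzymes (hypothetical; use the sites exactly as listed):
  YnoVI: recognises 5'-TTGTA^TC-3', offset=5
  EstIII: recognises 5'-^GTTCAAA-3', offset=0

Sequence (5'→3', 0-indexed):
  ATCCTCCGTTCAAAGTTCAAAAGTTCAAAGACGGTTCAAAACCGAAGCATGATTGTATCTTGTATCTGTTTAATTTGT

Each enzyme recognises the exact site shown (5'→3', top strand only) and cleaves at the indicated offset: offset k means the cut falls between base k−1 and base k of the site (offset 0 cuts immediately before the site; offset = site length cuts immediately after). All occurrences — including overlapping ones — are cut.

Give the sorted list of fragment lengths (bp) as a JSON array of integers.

Scan for sites:
  YnoVI (TTGTATC, off=5): starts [52, 59, 74] → cuts [1, 57, 64]
  EstIII (GTTCAAA, off=0): starts [7, 14, 22, 33] → cuts [7, 14, 22, 33]

All cut coordinates (distinct, sorted): [1, 7, 14, 22, 33, 57, 64]

Fragments:
  1→7: 6 bp
  7→14: 7 bp
  14→22: 8 bp
  22→33: 11 bp
  33→57: 24 bp
  57→64: 7 bp
  64→1 (wrap): 78-64+1 = 15 bp

[6,7,7,8,11,15,24]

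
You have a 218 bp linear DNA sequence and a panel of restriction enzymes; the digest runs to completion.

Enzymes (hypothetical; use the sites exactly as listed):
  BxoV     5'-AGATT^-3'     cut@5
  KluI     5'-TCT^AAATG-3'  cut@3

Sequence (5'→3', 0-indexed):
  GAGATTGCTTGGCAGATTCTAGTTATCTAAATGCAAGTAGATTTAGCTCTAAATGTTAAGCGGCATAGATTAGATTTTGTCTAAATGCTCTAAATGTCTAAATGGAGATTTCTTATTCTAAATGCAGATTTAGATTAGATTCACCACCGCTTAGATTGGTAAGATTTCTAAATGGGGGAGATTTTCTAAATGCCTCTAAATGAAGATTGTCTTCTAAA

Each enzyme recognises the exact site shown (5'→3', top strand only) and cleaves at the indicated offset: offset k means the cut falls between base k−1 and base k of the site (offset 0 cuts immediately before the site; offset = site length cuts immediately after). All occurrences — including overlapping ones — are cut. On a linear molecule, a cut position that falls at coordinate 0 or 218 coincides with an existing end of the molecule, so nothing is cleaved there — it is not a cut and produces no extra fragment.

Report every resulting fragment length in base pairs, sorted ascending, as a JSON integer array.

Per-enzyme occurrences:
  BxoV AGATT/5: at [1, 13, 38, 66, 71, 105, 125, 131, 136, 152, 161, 178, 203] ⇒ [6, 18, 43, 71, 76, 110, 130, 136, 141, 157, 166, 183, 208]
  KluI TCTAAATG/3: at [25, 47, 79, 88, 96, 116, 166, 184, 194] ⇒ [28, 50, 82, 91, 99, 119, 169, 187, 197]

All cut coordinates (distinct, sorted): [6, 18, 28, 43, 50, 71, 76, 82, 91, 99, 110, 119, 130, 136, 141, 157, 166, 169, 183, 187, 197, 208]

Fragment lengths:
  [0,6): 6 bp
  [6,18): 12 bp
  [18,28): 10 bp
  [28,43): 15 bp
  [43,50): 7 bp
  [50,71): 21 bp
  [71,76): 5 bp
  [76,82): 6 bp
  [82,91): 9 bp
  [91,99): 8 bp
  [99,110): 11 bp
  [110,119): 9 bp
  [119,130): 11 bp
  [130,136): 6 bp
  [136,141): 5 bp
  [141,157): 16 bp
  [157,166): 9 bp
  [166,169): 3 bp
  [169,183): 14 bp
  [183,187): 4 bp
  [187,197): 10 bp
  [197,208): 11 bp
  [208,218): 10 bp

[3,4,5,5,6,6,6,7,8,9,9,9,10,10,10,11,11,11,12,14,15,16,21]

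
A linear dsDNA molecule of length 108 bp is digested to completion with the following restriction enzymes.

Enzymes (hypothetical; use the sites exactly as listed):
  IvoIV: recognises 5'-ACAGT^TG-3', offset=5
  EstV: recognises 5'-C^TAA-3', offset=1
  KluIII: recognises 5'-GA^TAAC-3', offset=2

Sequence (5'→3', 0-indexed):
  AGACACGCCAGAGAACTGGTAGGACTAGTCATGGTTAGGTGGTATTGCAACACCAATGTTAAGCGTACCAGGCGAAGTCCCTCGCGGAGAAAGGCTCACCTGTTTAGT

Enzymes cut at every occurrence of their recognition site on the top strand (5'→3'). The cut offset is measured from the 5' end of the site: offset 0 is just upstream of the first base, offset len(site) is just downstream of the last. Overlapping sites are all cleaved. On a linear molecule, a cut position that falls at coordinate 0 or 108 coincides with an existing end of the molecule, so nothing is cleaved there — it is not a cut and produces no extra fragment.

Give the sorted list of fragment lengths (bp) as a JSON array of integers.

[108]

Site scan:
  IvoIV (ACAGTTG, off=5): no sites
  EstV (CTAA, off=1): no sites
  KluIII (GATAAC, off=2): no sites

Pooled cuts: ∅

Fragment lengths:
  no cuts → one linear fragment of 108 bp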